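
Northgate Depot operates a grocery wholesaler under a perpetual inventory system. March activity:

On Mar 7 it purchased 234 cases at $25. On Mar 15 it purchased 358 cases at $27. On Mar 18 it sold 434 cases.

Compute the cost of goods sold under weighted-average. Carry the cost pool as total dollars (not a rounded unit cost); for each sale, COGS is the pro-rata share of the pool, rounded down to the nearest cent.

After Mar 7: 234 on hand, pool $5,850.00 (≈ $25.0000 each)
After Mar 15: 592 on hand, pool $15,516.00 (≈ $26.2095 each)
Mar 18, sell 434: 434/592 × $15,516.00 → $11,374.90
Ending inventory (cost pool remaining) = $4,141.10

COGS = $11,374.90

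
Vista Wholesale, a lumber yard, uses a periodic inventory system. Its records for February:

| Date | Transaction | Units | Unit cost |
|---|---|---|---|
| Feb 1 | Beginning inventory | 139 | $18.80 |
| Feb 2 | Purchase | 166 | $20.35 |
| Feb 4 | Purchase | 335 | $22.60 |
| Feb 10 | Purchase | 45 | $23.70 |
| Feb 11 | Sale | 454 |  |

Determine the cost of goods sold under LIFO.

COGS = $10,143.40

Feb 11, 454 sold [LIFO — newest first]: 45 @ $23.70 + 335 @ $22.60 + 74 @ $20.35 = $10,143.40
Ending inventory: 139 @ $18.80 + 92 @ $20.35 = $4,485.40
Check: goods available $14,628.80 = COGS $10,143.40 + ending $4,485.40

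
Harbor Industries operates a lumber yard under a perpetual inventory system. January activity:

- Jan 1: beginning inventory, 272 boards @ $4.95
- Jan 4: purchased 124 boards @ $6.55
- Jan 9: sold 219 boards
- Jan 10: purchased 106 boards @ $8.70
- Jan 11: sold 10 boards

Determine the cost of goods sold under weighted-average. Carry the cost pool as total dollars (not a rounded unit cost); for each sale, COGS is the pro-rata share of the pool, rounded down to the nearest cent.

COGS = $1,260.44

After Jan 1: 272 on hand, pool $1,346.40 (≈ $4.9500 each)
After Jan 4: 396 on hand, pool $2,158.60 (≈ $5.4510 each)
Jan 9, sell 219: 219/396 × $2,158.60 → $1,193.77
After Jan 10: 283 on hand, pool $1,887.03 (≈ $6.6680 each)
Jan 11, sell 10: 10/283 × $1,887.03 → $66.67
Total COGS = $1,193.77 + $66.67 = $1,260.44
Ending inventory (cost pool remaining) = $1,820.36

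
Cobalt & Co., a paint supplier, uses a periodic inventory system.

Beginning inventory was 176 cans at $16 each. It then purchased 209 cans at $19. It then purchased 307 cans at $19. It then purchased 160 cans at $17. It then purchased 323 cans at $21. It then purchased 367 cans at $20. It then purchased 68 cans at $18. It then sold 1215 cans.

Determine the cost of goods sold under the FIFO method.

Sale 1 (1215) [FIFO — oldest first]: 176 @ $16 + 209 @ $19 + 307 @ $19 + 160 @ $17 + 323 @ $21 + 40 @ $20 = $22,923
Ending inventory: 327 @ $20 + 68 @ $18 = $7,764

COGS = $22,923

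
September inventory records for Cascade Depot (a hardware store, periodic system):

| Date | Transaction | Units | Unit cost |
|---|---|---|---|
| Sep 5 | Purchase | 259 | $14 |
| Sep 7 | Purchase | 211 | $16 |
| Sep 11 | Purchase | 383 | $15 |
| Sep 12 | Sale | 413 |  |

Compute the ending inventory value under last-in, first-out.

Ending inventory = $6,522

Sep 12, 413 sold [LIFO — newest first]: 383 @ $15 + 30 @ $16 = $6,225
Ending inventory: 259 @ $14 + 181 @ $16 = $6,522
Check: goods available $12,747 = COGS $6,225 + ending $6,522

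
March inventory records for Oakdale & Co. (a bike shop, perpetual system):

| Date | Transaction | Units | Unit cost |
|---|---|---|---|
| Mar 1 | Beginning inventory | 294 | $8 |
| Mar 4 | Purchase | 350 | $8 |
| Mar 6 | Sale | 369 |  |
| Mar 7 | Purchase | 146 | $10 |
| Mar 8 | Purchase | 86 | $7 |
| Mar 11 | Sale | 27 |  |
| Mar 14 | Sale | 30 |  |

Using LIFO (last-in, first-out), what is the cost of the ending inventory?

Mar 6, 369 sold [LIFO — newest first]: 350 @ $8 + 19 @ $8 = $2,952
Mar 11, 27 sold [LIFO — newest first]: 27 @ $7 = $189
Mar 14, 30 sold [LIFO — newest first]: 30 @ $7 = $210
Total COGS = $2,952 + $189 + $210 = $3,351
Ending inventory: 275 @ $8 + 146 @ $10 + 29 @ $7 = $3,863

Ending inventory = $3,863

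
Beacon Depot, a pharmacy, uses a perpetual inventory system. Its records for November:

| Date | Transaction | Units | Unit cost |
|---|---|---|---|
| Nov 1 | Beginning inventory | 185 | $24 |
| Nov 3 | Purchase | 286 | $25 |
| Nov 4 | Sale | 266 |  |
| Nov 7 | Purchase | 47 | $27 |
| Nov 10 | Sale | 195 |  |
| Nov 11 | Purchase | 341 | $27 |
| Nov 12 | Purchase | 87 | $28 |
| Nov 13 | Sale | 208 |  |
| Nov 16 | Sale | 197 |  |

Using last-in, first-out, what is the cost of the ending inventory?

Ending inventory = $1,989

Nov 4, 266 sold [LIFO — newest first]: 266 @ $25 = $6,650
Nov 10, 195 sold [LIFO — newest first]: 47 @ $27 + 20 @ $25 + 128 @ $24 = $4,841
Nov 13, 208 sold [LIFO — newest first]: 87 @ $28 + 121 @ $27 = $5,703
Nov 16, 197 sold [LIFO — newest first]: 197 @ $27 = $5,319
Total COGS = $6,650 + $4,841 + $5,703 + $5,319 = $22,513
Ending inventory: 57 @ $24 + 23 @ $27 = $1,989
Check: goods available $24,502 = COGS $22,513 + ending $1,989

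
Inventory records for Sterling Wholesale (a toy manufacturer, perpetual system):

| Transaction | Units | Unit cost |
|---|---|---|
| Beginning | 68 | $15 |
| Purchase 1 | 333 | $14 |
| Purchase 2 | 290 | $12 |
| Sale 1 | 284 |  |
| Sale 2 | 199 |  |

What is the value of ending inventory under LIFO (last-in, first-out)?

Ending inventory = $2,980

Sale 1 (284) [LIFO — newest first]: 284 @ $12 = $3,408
Sale 2 (199) [LIFO — newest first]: 6 @ $12 + 193 @ $14 = $2,774
Total COGS = $3,408 + $2,774 = $6,182
Ending inventory: 68 @ $15 + 140 @ $14 = $2,980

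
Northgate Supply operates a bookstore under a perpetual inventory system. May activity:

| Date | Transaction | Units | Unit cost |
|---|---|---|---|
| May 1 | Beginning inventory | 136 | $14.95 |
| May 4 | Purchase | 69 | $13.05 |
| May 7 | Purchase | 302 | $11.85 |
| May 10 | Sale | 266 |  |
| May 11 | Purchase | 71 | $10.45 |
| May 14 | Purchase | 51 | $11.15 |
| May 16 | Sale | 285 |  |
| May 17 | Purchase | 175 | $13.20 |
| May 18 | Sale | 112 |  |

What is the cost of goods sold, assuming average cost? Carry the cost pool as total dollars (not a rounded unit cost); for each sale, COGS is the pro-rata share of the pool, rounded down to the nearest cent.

After May 1: 136 on hand, pool $2,033.20 (≈ $14.9500 each)
After May 4: 205 on hand, pool $2,933.65 (≈ $14.3105 each)
After May 7: 507 on hand, pool $6,512.35 (≈ $12.8449 each)
May 10, sell 266: 266/507 × $6,512.35 → $3,416.73
After May 11: 312 on hand, pool $3,837.57 (≈ $12.2999 each)
After May 14: 363 on hand, pool $4,406.22 (≈ $12.1383 each)
May 16, sell 285: 285/363 × $4,406.22 → $3,459.42
After May 17: 253 on hand, pool $3,256.80 (≈ $12.8727 each)
May 18, sell 112: 112/253 × $3,256.80 → $1,441.74
Total COGS = $3,416.73 + $3,459.42 + $1,441.74 = $8,317.89
Ending inventory (cost pool remaining) = $1,815.06

COGS = $8,317.89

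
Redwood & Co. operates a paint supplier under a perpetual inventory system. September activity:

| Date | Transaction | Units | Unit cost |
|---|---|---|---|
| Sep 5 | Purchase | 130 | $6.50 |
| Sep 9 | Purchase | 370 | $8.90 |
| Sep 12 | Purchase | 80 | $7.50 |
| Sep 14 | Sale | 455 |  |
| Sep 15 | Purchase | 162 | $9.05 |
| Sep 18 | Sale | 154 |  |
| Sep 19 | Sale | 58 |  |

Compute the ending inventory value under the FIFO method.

Ending inventory = $678.75

Sep 14, 455 sold [FIFO — oldest first]: 130 @ $6.50 + 325 @ $8.90 = $3,737.50
Sep 18, 154 sold [FIFO — oldest first]: 45 @ $8.90 + 80 @ $7.50 + 29 @ $9.05 = $1,262.95
Sep 19, 58 sold [FIFO — oldest first]: 58 @ $9.05 = $524.90
Total COGS = $3,737.50 + $1,262.95 + $524.90 = $5,525.35
Ending inventory: 75 @ $9.05 = $678.75
Check: goods available $6,204.10 = COGS $5,525.35 + ending $678.75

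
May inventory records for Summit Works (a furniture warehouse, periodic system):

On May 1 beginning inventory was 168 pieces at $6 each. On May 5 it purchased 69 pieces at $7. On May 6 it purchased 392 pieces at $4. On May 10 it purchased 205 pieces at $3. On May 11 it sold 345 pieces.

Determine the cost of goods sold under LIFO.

COGS = $1,175

May 11, 345 sold [LIFO — newest first]: 205 @ $3 + 140 @ $4 = $1,175
Ending inventory: 168 @ $6 + 69 @ $7 + 252 @ $4 = $2,499
Check: goods available $3,674 = COGS $1,175 + ending $2,499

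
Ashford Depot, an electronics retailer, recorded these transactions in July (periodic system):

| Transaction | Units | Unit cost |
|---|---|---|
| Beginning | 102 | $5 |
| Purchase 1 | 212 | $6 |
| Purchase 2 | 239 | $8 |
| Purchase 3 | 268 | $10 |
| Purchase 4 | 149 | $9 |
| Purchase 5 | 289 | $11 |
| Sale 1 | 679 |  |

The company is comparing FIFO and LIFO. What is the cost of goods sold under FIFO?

FIFO COGS: 102 @ $5 + 212 @ $6 + 239 @ $8 + 126 @ $10 = $4,954
LIFO COGS: 289 @ $11 + 149 @ $9 + 241 @ $10 = $6,930

COGS = $4,954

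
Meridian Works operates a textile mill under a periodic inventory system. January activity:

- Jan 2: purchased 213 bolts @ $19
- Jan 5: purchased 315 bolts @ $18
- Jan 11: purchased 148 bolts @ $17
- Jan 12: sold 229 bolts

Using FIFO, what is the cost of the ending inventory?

Jan 12, 229 sold [FIFO — oldest first]: 213 @ $19 + 16 @ $18 = $4,335
Ending inventory: 299 @ $18 + 148 @ $17 = $7,898

Ending inventory = $7,898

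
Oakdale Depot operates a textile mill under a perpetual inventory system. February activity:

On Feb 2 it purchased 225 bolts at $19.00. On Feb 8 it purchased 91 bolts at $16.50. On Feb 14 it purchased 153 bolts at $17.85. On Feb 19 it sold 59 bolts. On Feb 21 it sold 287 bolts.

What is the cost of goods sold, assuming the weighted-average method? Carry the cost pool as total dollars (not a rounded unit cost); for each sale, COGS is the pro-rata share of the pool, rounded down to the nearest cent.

COGS = $6,276.35

After Feb 2: 225 on hand, pool $4,275.00 (≈ $19.0000 each)
After Feb 8: 316 on hand, pool $5,776.50 (≈ $18.2801 each)
After Feb 14: 469 on hand, pool $8,507.55 (≈ $18.1398 each)
Feb 19, sell 59: 59/469 × $8,507.55 → $1,070.24
Feb 21, sell 287: 287/410 × $7,437.31 → $5,206.11
Total COGS = $1,070.24 + $5,206.11 = $6,276.35
Ending inventory (cost pool remaining) = $2,231.20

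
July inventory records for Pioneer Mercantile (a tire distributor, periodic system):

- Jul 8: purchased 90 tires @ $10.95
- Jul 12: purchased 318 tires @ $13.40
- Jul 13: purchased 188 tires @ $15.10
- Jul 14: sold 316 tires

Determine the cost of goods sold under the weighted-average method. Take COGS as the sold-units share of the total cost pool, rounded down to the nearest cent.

COGS = $4,286.94

Jul 14, sell 316: 316/596 × $8,085.50 → $4,286.94
Ending inventory (cost pool remaining) = $3,798.56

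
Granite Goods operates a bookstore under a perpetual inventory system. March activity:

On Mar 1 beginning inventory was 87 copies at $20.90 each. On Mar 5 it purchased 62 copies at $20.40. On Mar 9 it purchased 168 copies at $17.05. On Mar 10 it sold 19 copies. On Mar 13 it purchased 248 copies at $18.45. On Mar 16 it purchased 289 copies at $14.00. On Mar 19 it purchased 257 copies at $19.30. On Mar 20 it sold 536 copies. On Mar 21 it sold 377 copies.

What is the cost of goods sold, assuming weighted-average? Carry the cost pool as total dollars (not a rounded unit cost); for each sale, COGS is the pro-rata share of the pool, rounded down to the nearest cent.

After Mar 1: 87 on hand, pool $1,818.30 (≈ $20.9000 each)
After Mar 5: 149 on hand, pool $3,083.10 (≈ $20.6919 each)
After Mar 9: 317 on hand, pool $5,947.50 (≈ $18.7618 each)
Mar 10, sell 19: 19/317 × $5,947.50 → $356.47
After Mar 13: 546 on hand, pool $10,166.63 (≈ $18.6202 each)
After Mar 16: 835 on hand, pool $14,212.63 (≈ $17.0211 each)
After Mar 19: 1092 on hand, pool $19,172.73 (≈ $17.5574 each)
Mar 20, sell 536: 536/1092 × $19,172.73 → $9,410.79
Mar 21, sell 377: 377/556 × $9,761.94 → $6,619.15
Total COGS = $356.47 + $9,410.79 + $6,619.15 = $16,386.41
Ending inventory (cost pool remaining) = $3,142.79

COGS = $16,386.41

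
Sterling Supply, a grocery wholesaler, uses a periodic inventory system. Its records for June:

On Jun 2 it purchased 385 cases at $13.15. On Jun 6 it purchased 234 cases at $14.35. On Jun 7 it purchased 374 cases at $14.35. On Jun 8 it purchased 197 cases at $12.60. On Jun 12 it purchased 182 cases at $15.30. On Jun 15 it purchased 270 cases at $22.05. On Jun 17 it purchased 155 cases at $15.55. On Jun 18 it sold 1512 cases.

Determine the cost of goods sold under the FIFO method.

COGS = $22,141.35

Jun 18, 1512 sold [FIFO — oldest first]: 385 @ $13.15 + 234 @ $14.35 + 374 @ $14.35 + 197 @ $12.60 + 182 @ $15.30 + 140 @ $22.05 = $22,141.35
Ending inventory: 130 @ $22.05 + 155 @ $15.55 = $5,276.75
Check: goods available $27,418.10 = COGS $22,141.35 + ending $5,276.75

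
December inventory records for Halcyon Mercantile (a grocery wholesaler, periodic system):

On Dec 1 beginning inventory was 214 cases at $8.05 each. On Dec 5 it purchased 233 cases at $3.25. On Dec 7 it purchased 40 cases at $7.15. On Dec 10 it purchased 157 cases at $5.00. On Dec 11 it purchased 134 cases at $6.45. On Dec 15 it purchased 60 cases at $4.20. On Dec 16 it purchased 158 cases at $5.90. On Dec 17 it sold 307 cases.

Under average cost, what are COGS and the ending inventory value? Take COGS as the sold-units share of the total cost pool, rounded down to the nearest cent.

Dec 17, sell 307: 307/996 × $5,599.45 → $1,725.93
Ending inventory (cost pool remaining) = $3,873.52

COGS = $1,725.93; ending inventory = $3,873.52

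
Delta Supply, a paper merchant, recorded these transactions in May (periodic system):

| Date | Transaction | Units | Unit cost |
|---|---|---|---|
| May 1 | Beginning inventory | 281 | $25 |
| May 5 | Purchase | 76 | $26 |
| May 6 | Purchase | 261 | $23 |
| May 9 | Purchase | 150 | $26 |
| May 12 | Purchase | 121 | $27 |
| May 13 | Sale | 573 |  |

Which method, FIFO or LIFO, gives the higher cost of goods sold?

LIFO

FIFO COGS: 281 @ $25 + 76 @ $26 + 216 @ $23 = $13,969
LIFO COGS: 121 @ $27 + 150 @ $26 + 261 @ $23 + 41 @ $26 = $14,236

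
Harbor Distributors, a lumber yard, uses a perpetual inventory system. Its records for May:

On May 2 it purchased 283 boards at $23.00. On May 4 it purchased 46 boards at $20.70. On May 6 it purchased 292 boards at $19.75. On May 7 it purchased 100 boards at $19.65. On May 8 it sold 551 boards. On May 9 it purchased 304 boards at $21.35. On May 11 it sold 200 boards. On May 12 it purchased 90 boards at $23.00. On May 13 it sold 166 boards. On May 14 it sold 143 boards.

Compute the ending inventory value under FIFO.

May 8, 551 sold [FIFO — oldest first]: 283 @ $23.00 + 46 @ $20.70 + 222 @ $19.75 = $11,845.70
May 11, 200 sold [FIFO — oldest first]: 70 @ $19.75 + 100 @ $19.65 + 30 @ $21.35 = $3,988.00
May 13, 166 sold [FIFO — oldest first]: 166 @ $21.35 = $3,544.10
May 14, 143 sold [FIFO — oldest first]: 108 @ $21.35 + 35 @ $23.00 = $3,110.80
Total COGS = $11,845.70 + $3,988.00 + $3,544.10 + $3,110.80 = $22,488.60
Ending inventory: 55 @ $23.00 = $1,265.00

Ending inventory = $1,265.00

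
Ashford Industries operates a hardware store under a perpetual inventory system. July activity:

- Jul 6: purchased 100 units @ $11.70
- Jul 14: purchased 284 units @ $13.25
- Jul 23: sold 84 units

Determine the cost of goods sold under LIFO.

Jul 23, 84 sold [LIFO — newest first]: 84 @ $13.25 = $1,113.00
Ending inventory: 100 @ $11.70 + 200 @ $13.25 = $3,820.00

COGS = $1,113.00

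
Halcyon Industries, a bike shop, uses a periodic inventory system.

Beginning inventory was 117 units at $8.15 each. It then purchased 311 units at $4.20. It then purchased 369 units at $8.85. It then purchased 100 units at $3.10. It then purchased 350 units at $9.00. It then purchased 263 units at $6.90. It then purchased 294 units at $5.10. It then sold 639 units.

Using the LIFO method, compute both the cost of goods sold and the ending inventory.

COGS = $4,052.10; ending inventory = $8,247.40

Sale 1 (639) [LIFO — newest first]: 294 @ $5.10 + 263 @ $6.90 + 82 @ $9.00 = $4,052.10
Ending inventory: 117 @ $8.15 + 311 @ $4.20 + 369 @ $8.85 + 100 @ $3.10 + 268 @ $9.00 = $8,247.40
Check: goods available $12,299.50 = COGS $4,052.10 + ending $8,247.40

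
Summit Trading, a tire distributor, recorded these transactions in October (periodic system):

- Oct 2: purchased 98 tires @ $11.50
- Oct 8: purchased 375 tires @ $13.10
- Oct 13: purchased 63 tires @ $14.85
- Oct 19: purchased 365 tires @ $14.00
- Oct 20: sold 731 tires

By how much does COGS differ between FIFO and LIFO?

$309.80

FIFO COGS: 98 @ $11.50 + 375 @ $13.10 + 63 @ $14.85 + 195 @ $14.00 = $9,705.05
LIFO COGS: 365 @ $14.00 + 63 @ $14.85 + 303 @ $13.10 = $10,014.85
Difference = |$9,705.05 − $10,014.85| = $309.80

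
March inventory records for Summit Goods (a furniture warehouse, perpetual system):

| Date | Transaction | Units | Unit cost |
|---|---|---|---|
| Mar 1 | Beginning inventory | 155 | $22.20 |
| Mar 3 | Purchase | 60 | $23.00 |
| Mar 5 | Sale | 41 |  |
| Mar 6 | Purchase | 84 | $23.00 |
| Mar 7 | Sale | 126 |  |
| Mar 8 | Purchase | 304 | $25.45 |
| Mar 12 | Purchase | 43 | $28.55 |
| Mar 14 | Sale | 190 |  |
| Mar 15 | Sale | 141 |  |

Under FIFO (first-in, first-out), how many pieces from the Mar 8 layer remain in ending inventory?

Mar 5, 41 sold [FIFO — oldest first]: 41 @ $22.20 = $910.20
Mar 7, 126 sold [FIFO — oldest first]: 114 @ $22.20 + 12 @ $23.00 = $2,806.80
Mar 14, 190 sold [FIFO — oldest first]: 48 @ $23.00 + 84 @ $23.00 + 58 @ $25.45 = $4,512.10
Mar 15, 141 sold [FIFO — oldest first]: 141 @ $25.45 = $3,588.45
Total COGS = $910.20 + $2,806.80 + $4,512.10 + $3,588.45 = $11,817.55
Ending inventory: 105 @ $25.45 + 43 @ $28.55 = $3,899.90

105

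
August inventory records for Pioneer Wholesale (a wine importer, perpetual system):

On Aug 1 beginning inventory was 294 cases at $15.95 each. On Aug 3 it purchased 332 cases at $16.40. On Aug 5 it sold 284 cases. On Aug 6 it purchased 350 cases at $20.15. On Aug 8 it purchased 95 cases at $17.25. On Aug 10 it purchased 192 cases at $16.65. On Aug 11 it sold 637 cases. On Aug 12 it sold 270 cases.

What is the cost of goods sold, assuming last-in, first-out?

Aug 5, 284 sold [LIFO — newest first]: 284 @ $16.40 = $4,657.60
Aug 11, 637 sold [LIFO — newest first]: 192 @ $16.65 + 95 @ $17.25 + 350 @ $20.15 = $11,888.05
Aug 12, 270 sold [LIFO — newest first]: 48 @ $16.40 + 222 @ $15.95 = $4,328.10
Total COGS = $4,657.60 + $11,888.05 + $4,328.10 = $20,873.75
Ending inventory: 72 @ $15.95 = $1,148.40

COGS = $20,873.75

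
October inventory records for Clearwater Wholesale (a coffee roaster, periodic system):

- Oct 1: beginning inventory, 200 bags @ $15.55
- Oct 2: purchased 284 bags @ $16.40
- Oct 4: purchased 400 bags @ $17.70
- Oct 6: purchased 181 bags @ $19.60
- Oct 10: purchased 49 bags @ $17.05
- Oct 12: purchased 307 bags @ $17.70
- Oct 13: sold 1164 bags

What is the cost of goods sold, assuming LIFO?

Oct 13, 1164 sold [LIFO — newest first]: 307 @ $17.70 + 49 @ $17.05 + 181 @ $19.60 + 400 @ $17.70 + 227 @ $16.40 = $20,619.75
Ending inventory: 200 @ $15.55 + 57 @ $16.40 = $4,044.80

COGS = $20,619.75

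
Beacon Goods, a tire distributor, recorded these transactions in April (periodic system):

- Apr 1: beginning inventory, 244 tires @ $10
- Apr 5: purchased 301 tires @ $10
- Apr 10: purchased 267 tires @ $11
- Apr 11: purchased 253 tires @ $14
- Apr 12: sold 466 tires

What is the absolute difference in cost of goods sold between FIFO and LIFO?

FIFO COGS: 244 @ $10 + 222 @ $10 = $4,660
LIFO COGS: 253 @ $14 + 213 @ $11 = $5,885
Difference = |$4,660 − $5,885| = $1,225

$1,225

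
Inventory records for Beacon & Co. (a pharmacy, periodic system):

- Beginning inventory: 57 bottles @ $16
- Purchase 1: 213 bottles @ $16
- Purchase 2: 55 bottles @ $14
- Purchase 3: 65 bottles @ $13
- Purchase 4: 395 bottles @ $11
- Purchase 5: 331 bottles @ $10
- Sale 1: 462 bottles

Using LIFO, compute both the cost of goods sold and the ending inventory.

Sale 1 (462) [LIFO — newest first]: 331 @ $10 + 131 @ $11 = $4,751
Ending inventory: 57 @ $16 + 213 @ $16 + 55 @ $14 + 65 @ $13 + 264 @ $11 = $8,839

COGS = $4,751; ending inventory = $8,839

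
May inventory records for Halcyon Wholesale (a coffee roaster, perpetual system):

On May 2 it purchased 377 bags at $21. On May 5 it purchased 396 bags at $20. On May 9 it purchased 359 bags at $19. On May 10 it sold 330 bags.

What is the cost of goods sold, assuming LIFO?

May 10, 330 sold [LIFO — newest first]: 330 @ $19 = $6,270
Ending inventory: 377 @ $21 + 396 @ $20 + 29 @ $19 = $16,388
Check: goods available $22,658 = COGS $6,270 + ending $16,388

COGS = $6,270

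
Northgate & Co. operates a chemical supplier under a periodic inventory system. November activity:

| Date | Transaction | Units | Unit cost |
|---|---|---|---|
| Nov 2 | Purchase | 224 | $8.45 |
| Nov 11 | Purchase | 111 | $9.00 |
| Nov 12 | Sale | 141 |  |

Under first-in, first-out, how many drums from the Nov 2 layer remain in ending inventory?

83

Nov 12, 141 sold [FIFO — oldest first]: 141 @ $8.45 = $1,191.45
Ending inventory: 83 @ $8.45 + 111 @ $9.00 = $1,700.35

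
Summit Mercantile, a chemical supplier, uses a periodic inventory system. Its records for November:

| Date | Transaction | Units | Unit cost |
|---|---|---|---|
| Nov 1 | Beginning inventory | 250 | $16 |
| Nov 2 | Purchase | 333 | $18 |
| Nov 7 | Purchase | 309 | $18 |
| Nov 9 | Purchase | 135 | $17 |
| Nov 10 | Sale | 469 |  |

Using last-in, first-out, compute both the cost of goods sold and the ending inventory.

COGS = $8,307; ending inventory = $9,544

Nov 10, 469 sold [LIFO — newest first]: 135 @ $17 + 309 @ $18 + 25 @ $18 = $8,307
Ending inventory: 250 @ $16 + 308 @ $18 = $9,544
Check: goods available $17,851 = COGS $8,307 + ending $9,544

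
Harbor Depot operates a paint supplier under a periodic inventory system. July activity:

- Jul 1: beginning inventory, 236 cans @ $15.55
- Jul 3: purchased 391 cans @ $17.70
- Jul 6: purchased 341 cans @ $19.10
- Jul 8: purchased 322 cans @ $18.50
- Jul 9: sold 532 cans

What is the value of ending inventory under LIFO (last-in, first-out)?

Ending inventory = $13,092.60

Jul 9, 532 sold [LIFO — newest first]: 322 @ $18.50 + 210 @ $19.10 = $9,968.00
Ending inventory: 236 @ $15.55 + 391 @ $17.70 + 131 @ $19.10 = $13,092.60
Check: goods available $23,060.60 = COGS $9,968.00 + ending $13,092.60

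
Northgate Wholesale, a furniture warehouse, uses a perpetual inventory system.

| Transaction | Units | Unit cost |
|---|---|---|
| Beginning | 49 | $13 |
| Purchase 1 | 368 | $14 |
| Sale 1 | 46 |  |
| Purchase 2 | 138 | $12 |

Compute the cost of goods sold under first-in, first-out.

COGS = $598

Sale 1 (46) [FIFO — oldest first]: 46 @ $13 = $598
Ending inventory: 3 @ $13 + 368 @ $14 + 138 @ $12 = $6,847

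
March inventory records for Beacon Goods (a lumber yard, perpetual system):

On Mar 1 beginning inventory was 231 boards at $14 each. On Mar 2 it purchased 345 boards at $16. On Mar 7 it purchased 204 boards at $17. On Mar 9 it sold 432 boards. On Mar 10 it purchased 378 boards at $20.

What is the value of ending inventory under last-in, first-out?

Mar 9, 432 sold [LIFO — newest first]: 204 @ $17 + 228 @ $16 = $7,116
Ending inventory: 231 @ $14 + 117 @ $16 + 378 @ $20 = $12,666

Ending inventory = $12,666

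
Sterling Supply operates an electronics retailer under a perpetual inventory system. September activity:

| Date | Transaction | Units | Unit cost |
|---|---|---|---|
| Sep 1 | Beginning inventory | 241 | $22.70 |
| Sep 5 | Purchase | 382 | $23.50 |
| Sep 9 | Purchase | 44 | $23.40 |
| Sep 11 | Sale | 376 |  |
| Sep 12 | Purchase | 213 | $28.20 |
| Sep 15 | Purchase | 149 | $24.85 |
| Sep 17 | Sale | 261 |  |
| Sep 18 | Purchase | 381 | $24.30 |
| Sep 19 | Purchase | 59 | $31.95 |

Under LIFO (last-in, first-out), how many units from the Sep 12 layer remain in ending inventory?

101

Sep 11, 376 sold [LIFO — newest first]: 44 @ $23.40 + 332 @ $23.50 = $8,831.60
Sep 17, 261 sold [LIFO — newest first]: 149 @ $24.85 + 112 @ $28.20 = $6,861.05
Total COGS = $8,831.60 + $6,861.05 = $15,692.65
Ending inventory: 241 @ $22.70 + 50 @ $23.50 + 101 @ $28.20 + 381 @ $24.30 + 59 @ $31.95 = $20,637.25
Check: goods available $36,329.90 = COGS $15,692.65 + ending $20,637.25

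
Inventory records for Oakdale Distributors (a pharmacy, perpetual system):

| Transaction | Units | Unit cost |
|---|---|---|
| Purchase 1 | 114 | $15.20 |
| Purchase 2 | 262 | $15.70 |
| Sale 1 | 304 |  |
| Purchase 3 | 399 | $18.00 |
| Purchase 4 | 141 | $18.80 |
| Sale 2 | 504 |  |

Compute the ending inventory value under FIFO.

Ending inventory = $2,030.40

Sale 1 (304) [FIFO — oldest first]: 114 @ $15.20 + 190 @ $15.70 = $4,715.80
Sale 2 (504) [FIFO — oldest first]: 72 @ $15.70 + 399 @ $18.00 + 33 @ $18.80 = $8,932.80
Total COGS = $4,715.80 + $8,932.80 = $13,648.60
Ending inventory: 108 @ $18.80 = $2,030.40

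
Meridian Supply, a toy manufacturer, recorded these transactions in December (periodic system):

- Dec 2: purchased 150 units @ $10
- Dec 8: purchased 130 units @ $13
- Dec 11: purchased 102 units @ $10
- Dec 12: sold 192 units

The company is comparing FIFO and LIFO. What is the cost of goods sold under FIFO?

COGS = $2,046

FIFO COGS: 150 @ $10 + 42 @ $13 = $2,046
LIFO COGS: 102 @ $10 + 90 @ $13 = $2,190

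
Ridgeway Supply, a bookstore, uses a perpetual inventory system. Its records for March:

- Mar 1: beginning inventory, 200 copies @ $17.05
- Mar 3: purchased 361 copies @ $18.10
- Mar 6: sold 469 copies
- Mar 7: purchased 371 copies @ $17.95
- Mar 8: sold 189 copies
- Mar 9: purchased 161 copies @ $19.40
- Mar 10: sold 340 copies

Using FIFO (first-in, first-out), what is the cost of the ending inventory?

Mar 6, 469 sold [FIFO — oldest first]: 200 @ $17.05 + 269 @ $18.10 = $8,278.90
Mar 8, 189 sold [FIFO — oldest first]: 92 @ $18.10 + 97 @ $17.95 = $3,406.35
Mar 10, 340 sold [FIFO — oldest first]: 274 @ $17.95 + 66 @ $19.40 = $6,198.70
Total COGS = $8,278.90 + $3,406.35 + $6,198.70 = $17,883.95
Ending inventory: 95 @ $19.40 = $1,843.00

Ending inventory = $1,843.00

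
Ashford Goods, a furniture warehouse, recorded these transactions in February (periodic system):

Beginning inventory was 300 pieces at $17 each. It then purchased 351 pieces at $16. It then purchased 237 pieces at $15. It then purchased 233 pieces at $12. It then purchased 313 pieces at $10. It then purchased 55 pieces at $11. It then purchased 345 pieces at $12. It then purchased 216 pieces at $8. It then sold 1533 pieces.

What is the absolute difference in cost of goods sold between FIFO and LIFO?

$3,232

FIFO COGS: 300 @ $17 + 351 @ $16 + 237 @ $15 + 233 @ $12 + 313 @ $10 + 55 @ $11 + 44 @ $12 = $21,330
LIFO COGS: 216 @ $8 + 345 @ $12 + 55 @ $11 + 313 @ $10 + 233 @ $12 + 237 @ $15 + 134 @ $16 = $18,098
Difference = |$21,330 − $18,098| = $3,232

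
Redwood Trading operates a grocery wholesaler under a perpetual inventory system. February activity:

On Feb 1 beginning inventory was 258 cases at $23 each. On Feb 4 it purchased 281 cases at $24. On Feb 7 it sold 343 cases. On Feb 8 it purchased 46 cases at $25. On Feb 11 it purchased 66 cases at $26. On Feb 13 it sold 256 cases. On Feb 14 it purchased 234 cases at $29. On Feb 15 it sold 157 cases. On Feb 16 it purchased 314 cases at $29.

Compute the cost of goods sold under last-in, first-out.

COGS = $18,901

Feb 7, 343 sold [LIFO — newest first]: 281 @ $24 + 62 @ $23 = $8,170
Feb 13, 256 sold [LIFO — newest first]: 66 @ $26 + 46 @ $25 + 144 @ $23 = $6,178
Feb 15, 157 sold [LIFO — newest first]: 157 @ $29 = $4,553
Total COGS = $8,170 + $6,178 + $4,553 = $18,901
Ending inventory: 52 @ $23 + 77 @ $29 + 314 @ $29 = $12,535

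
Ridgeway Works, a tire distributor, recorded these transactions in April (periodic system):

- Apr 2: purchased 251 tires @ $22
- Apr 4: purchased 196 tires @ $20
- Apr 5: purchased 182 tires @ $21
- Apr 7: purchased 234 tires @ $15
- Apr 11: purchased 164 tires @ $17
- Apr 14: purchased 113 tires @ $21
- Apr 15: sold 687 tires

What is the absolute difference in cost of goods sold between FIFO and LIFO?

FIFO COGS: 251 @ $22 + 196 @ $20 + 182 @ $21 + 58 @ $15 = $14,134
LIFO COGS: 113 @ $21 + 164 @ $17 + 234 @ $15 + 176 @ $21 = $12,367
Difference = |$14,134 − $12,367| = $1,767

$1,767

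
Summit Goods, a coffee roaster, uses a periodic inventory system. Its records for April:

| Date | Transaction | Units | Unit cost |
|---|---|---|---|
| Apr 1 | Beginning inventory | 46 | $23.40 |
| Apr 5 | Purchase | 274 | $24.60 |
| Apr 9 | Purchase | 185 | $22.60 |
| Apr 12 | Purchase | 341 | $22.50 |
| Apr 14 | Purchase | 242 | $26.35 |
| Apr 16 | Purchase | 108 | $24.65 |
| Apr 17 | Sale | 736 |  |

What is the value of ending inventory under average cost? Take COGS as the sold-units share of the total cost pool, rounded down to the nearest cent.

Ending inventory = $11,042.00

Apr 17, sell 736: 736/1196 × $28,709.20 → $17,667.20
Ending inventory (cost pool remaining) = $11,042.00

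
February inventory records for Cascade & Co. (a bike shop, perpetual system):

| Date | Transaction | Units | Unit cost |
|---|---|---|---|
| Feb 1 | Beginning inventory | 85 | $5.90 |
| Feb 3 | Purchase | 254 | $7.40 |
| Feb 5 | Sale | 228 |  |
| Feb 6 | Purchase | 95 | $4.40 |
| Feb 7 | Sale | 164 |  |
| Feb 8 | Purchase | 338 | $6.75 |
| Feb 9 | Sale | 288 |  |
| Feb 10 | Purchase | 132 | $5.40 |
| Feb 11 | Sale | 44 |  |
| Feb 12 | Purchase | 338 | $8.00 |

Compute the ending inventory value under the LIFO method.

Feb 5, 228 sold [LIFO — newest first]: 228 @ $7.40 = $1,687.20
Feb 7, 164 sold [LIFO — newest first]: 95 @ $4.40 + 26 @ $7.40 + 43 @ $5.90 = $864.10
Feb 9, 288 sold [LIFO — newest first]: 288 @ $6.75 = $1,944.00
Feb 11, 44 sold [LIFO — newest first]: 44 @ $5.40 = $237.60
Total COGS = $1,687.20 + $864.10 + $1,944.00 + $237.60 = $4,732.90
Ending inventory: 42 @ $5.90 + 50 @ $6.75 + 88 @ $5.40 + 338 @ $8.00 = $3,764.50

Ending inventory = $3,764.50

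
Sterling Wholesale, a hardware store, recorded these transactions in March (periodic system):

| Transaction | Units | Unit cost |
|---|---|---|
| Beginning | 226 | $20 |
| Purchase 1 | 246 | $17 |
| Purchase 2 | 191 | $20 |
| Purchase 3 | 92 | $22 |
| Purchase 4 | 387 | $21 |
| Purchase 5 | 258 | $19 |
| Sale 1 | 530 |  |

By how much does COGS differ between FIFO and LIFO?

FIFO COGS: 226 @ $20 + 246 @ $17 + 58 @ $20 = $9,862
LIFO COGS: 258 @ $19 + 272 @ $21 = $10,614
Difference = |$9,862 − $10,614| = $752

$752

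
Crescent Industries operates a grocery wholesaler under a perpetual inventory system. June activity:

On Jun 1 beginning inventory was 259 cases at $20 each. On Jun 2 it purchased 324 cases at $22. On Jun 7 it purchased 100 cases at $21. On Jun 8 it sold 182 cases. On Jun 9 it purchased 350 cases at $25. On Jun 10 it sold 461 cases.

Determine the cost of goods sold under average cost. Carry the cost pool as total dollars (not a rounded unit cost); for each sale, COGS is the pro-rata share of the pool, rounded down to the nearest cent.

After Jun 1: 259 on hand, pool $5,180.00 (≈ $20.0000 each)
After Jun 2: 583 on hand, pool $12,308.00 (≈ $21.1115 each)
After Jun 7: 683 on hand, pool $14,408.00 (≈ $21.0952 each)
Jun 8, sell 182: 182/683 × $14,408.00 → $3,839.32
After Jun 9: 851 on hand, pool $19,318.68 (≈ $22.7012 each)
Jun 10, sell 461: 461/851 × $19,318.68 → $10,465.23
Total COGS = $3,839.32 + $10,465.23 = $14,304.55
Ending inventory (cost pool remaining) = $8,853.45

COGS = $14,304.55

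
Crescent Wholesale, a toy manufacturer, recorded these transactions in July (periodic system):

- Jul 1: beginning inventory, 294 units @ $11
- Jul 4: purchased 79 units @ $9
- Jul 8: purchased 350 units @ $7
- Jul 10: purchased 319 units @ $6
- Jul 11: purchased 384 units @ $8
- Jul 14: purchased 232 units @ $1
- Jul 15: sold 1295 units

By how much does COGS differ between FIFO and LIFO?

FIFO COGS: 294 @ $11 + 79 @ $9 + 350 @ $7 + 319 @ $6 + 253 @ $8 = $10,333
LIFO COGS: 232 @ $1 + 384 @ $8 + 319 @ $6 + 350 @ $7 + 10 @ $9 = $7,758
Difference = |$10,333 − $7,758| = $2,575

$2,575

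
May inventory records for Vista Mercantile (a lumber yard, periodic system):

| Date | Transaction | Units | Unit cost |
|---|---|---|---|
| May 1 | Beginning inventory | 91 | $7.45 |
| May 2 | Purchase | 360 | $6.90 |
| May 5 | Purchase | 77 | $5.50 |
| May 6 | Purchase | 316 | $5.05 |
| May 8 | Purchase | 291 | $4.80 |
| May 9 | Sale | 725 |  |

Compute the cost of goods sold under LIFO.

May 9, 725 sold [LIFO — newest first]: 291 @ $4.80 + 316 @ $5.05 + 77 @ $5.50 + 41 @ $6.90 = $3,699.00
Ending inventory: 91 @ $7.45 + 319 @ $6.90 = $2,879.05
Check: goods available $6,578.05 = COGS $3,699.00 + ending $2,879.05

COGS = $3,699.00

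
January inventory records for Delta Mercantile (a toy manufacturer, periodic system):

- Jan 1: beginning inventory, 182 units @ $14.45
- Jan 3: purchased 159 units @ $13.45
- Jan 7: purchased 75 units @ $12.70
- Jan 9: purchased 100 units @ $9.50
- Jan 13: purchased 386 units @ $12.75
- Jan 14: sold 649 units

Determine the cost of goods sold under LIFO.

COGS = $8,007.60

Jan 14, 649 sold [LIFO — newest first]: 386 @ $12.75 + 100 @ $9.50 + 75 @ $12.70 + 88 @ $13.45 = $8,007.60
Ending inventory: 182 @ $14.45 + 71 @ $13.45 = $3,584.85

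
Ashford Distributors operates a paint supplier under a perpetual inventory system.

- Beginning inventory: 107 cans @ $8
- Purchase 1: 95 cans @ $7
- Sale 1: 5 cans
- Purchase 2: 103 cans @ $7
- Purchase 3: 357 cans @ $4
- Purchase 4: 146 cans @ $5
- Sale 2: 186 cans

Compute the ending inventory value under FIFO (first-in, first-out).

Ending inventory = $2,956

Sale 1 (5) [FIFO — oldest first]: 5 @ $8 = $40
Sale 2 (186) [FIFO — oldest first]: 102 @ $8 + 84 @ $7 = $1,404
Total COGS = $40 + $1,404 = $1,444
Ending inventory: 11 @ $7 + 103 @ $7 + 357 @ $4 + 146 @ $5 = $2,956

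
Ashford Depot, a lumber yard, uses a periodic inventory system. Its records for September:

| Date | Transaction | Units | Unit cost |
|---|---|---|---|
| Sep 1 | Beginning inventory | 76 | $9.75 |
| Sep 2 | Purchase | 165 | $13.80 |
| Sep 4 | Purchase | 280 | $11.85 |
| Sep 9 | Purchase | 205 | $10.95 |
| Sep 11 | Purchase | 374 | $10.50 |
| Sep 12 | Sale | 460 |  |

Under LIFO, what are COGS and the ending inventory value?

Sep 12, 460 sold [LIFO — newest first]: 374 @ $10.50 + 86 @ $10.95 = $4,868.70
Ending inventory: 76 @ $9.75 + 165 @ $13.80 + 280 @ $11.85 + 119 @ $10.95 = $7,639.05

COGS = $4,868.70; ending inventory = $7,639.05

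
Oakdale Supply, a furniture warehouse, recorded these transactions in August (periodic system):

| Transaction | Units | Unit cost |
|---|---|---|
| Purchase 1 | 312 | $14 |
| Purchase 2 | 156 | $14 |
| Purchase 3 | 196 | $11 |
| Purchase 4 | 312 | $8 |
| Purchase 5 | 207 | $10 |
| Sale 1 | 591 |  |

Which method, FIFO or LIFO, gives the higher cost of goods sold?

FIFO COGS: 312 @ $14 + 156 @ $14 + 123 @ $11 = $7,905
LIFO COGS: 207 @ $10 + 312 @ $8 + 72 @ $11 = $5,358

FIFO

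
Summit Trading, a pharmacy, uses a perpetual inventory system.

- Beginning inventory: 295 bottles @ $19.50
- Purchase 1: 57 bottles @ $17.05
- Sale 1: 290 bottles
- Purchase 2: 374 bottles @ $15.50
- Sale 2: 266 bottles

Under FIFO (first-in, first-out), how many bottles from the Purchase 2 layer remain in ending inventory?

170

Sale 1 (290) [FIFO — oldest first]: 290 @ $19.50 = $5,655.00
Sale 2 (266) [FIFO — oldest first]: 5 @ $19.50 + 57 @ $17.05 + 204 @ $15.50 = $4,231.35
Total COGS = $5,655.00 + $4,231.35 = $9,886.35
Ending inventory: 170 @ $15.50 = $2,635.00
Check: goods available $12,521.35 = COGS $9,886.35 + ending $2,635.00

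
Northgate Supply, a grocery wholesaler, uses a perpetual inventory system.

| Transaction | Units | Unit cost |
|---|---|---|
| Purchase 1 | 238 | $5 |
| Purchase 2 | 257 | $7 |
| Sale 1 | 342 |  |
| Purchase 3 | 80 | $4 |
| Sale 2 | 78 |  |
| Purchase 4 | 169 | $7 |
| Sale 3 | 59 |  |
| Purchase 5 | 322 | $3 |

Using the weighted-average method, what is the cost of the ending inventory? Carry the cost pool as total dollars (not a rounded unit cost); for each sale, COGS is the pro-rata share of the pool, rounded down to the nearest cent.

Ending inventory = $2,610.38

After Purchase 1: 238 on hand, pool $1,190.00 (≈ $5.0000 each)
After Purchase 2: 495 on hand, pool $2,989.00 (≈ $6.0384 each)
Sale 1, sell 342: 342/495 × $2,989.00 → $2,065.12
After Purchase 3: 233 on hand, pool $1,243.88 (≈ $5.3385 each)
Sale 2, sell 78: 78/233 × $1,243.88 → $416.40
After Purchase 4: 324 on hand, pool $2,010.48 (≈ $6.2052 each)
Sale 3, sell 59: 59/324 × $2,010.48 → $366.10
After Purchase 5: 587 on hand, pool $2,610.38 (≈ $4.4470 each)
Total COGS = $2,065.12 + $416.40 + $366.10 = $2,847.62
Ending inventory (cost pool remaining) = $2,610.38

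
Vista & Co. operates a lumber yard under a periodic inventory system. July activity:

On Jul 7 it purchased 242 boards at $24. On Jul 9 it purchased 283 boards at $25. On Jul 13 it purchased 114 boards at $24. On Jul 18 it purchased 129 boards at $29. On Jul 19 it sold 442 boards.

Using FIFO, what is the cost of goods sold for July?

COGS = $10,808

Jul 19, 442 sold [FIFO — oldest first]: 242 @ $24 + 200 @ $25 = $10,808
Ending inventory: 83 @ $25 + 114 @ $24 + 129 @ $29 = $8,552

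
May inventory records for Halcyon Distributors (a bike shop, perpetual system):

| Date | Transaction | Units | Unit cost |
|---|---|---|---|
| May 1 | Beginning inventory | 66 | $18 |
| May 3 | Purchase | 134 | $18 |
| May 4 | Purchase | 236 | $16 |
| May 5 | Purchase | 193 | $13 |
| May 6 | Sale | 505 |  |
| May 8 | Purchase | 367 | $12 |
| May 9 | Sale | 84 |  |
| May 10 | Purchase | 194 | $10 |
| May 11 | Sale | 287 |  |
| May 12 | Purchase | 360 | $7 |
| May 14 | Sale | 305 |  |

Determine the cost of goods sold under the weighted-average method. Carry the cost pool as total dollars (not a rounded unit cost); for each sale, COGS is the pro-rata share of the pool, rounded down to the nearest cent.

After May 1: 66 on hand, pool $1,188.00 (≈ $18.0000 each)
After May 3: 200 on hand, pool $3,600.00 (≈ $18.0000 each)
After May 4: 436 on hand, pool $7,376.00 (≈ $16.9174 each)
After May 5: 629 on hand, pool $9,885.00 (≈ $15.7154 each)
May 6, sell 505: 505/629 × $9,885.00 → $7,936.28
After May 8: 491 on hand, pool $6,352.72 (≈ $12.9383 each)
May 9, sell 84: 84/491 × $6,352.72 → $1,086.81
After May 10: 601 on hand, pool $7,205.91 (≈ $11.9899 each)
May 11, sell 287: 287/601 × $7,205.91 → $3,441.09
After May 12: 674 on hand, pool $6,284.82 (≈ $9.3247 each)
May 14, sell 305: 305/674 × $6,284.82 → $2,844.02
Total COGS = $7,936.28 + $1,086.81 + $3,441.09 + $2,844.02 = $15,308.20
Ending inventory (cost pool remaining) = $3,440.80

COGS = $15,308.20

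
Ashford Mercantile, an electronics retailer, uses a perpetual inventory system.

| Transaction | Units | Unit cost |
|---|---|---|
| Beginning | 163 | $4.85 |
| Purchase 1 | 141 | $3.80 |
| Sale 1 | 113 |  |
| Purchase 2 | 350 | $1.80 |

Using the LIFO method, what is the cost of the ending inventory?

Sale 1 (113) [LIFO — newest first]: 113 @ $3.80 = $429.40
Ending inventory: 163 @ $4.85 + 28 @ $3.80 + 350 @ $1.80 = $1,526.95

Ending inventory = $1,526.95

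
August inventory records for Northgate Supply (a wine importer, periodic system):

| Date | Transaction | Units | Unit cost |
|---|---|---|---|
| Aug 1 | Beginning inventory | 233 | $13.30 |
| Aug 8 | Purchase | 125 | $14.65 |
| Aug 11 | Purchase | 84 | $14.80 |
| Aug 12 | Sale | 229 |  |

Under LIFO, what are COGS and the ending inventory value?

Aug 12, 229 sold [LIFO — newest first]: 84 @ $14.80 + 125 @ $14.65 + 20 @ $13.30 = $3,340.45
Ending inventory: 213 @ $13.30 = $2,832.90
Check: goods available $6,173.35 = COGS $3,340.45 + ending $2,832.90

COGS = $3,340.45; ending inventory = $2,832.90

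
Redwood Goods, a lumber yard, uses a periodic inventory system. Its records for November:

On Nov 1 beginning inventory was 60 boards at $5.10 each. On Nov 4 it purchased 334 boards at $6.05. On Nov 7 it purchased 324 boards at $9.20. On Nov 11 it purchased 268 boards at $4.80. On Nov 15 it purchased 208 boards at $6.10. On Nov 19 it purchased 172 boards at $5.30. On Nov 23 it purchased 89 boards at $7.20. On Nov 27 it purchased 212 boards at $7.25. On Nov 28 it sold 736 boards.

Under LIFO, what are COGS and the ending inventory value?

Nov 28, 736 sold [LIFO — newest first]: 212 @ $7.25 + 89 @ $7.20 + 172 @ $5.30 + 208 @ $6.10 + 55 @ $4.80 = $4,622.20
Ending inventory: 60 @ $5.10 + 334 @ $6.05 + 324 @ $9.20 + 213 @ $4.80 = $6,329.90

COGS = $4,622.20; ending inventory = $6,329.90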